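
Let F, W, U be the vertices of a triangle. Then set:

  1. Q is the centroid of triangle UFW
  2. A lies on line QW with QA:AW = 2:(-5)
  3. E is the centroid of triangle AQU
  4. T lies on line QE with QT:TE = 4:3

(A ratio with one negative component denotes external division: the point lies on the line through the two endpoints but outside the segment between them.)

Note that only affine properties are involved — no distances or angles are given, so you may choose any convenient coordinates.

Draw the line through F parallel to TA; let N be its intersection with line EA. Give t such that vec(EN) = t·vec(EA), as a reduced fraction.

t = 6

Choose coordinates F = (0, 0), W = (1, 0), U = (0, 1).
1. Q is the centroid of triangle UFW ⇒ Q = (1/3, 1/3)
2. A lies on line QW with QA:AW = 2:(-5) ⇒ A = (-1/9, 5/9)
3. E is the centroid of triangle AQU ⇒ E = (2/27, 17/27)
4. T lies on line QE with QT:TE = 4:3 ⇒ T = (5/27, 95/189)
through F parallel to TA: direction (-8/27, 10/189); meets EA at N = (-28/27, 5/27)
N = E + t·(A−E) with t = 6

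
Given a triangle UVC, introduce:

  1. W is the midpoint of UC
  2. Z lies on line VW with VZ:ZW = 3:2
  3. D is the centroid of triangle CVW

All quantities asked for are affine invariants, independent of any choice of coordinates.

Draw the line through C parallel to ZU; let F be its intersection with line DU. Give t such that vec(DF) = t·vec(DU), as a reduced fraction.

t = -3

Work in coordinates with U = (0, 0), V = (1, 0), C = (0, 1).
1. W is the midpoint of UC ⇒ W = (0, 1/2)
2. Z lies on line VW with VZ:ZW = 3:2 ⇒ Z = (2/5, 3/10)
3. D is the centroid of triangle CVW ⇒ D = (1/3, 1/2)
through C parallel to ZU: direction (-2/5, -3/10); meets DU at F = (4/3, 2)
F = D + t·(U−D) with t = -3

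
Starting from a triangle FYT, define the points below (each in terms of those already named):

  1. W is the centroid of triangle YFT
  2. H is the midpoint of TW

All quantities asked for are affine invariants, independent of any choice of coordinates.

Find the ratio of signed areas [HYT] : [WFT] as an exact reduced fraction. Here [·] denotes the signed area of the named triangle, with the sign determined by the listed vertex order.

[HYT]:[WFT] = -1/2

Assign F = (0, 0), Y = (1, 0), T = (0, 1) — the answer is frame-independent, so this choice is without loss of generality.
1. W is the centroid of triangle YFT ⇒ W = (1/3, 1/3)
2. H is the midpoint of TW ⇒ H = (1/6, 2/3)
2·[HYT] = 1/6, 2·[WFT] = -1/3
[HYT]:[WFT] = 1/6:-1/3 = -1/2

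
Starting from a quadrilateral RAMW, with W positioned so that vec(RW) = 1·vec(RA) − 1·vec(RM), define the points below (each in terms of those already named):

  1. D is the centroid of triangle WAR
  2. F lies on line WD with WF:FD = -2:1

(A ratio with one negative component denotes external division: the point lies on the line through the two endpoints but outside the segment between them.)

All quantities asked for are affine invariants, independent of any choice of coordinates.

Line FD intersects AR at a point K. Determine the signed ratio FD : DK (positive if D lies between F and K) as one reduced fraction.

FD:DK = -2

Set R = (0, 0), A = (1, 0), M = (0, 1), W = (1, -1); any affine frame gives the same invariant.
1. D is the centroid of triangle WAR ⇒ D = (2/3, -1/3)
2. F lies on line WD with WF:FD = -2:1 ⇒ F = (1/3, 1/3)
line FD meets AR at K = (1/2, 0)
D = F + t·(K−F) with t = 2, so FD:DK = 2:-1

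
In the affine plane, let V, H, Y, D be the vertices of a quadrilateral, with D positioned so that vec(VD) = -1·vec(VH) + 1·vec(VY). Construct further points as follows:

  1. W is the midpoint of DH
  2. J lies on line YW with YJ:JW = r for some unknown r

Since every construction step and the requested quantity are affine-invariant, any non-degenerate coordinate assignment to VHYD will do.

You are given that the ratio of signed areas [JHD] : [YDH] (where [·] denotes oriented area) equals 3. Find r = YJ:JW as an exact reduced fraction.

r = -4/3

Assign V = (0, 0), H = (1, 0), Y = (0, 1), D = (-1, 1) — the answer is frame-independent, so this choice is without loss of generality.
1. W is the midpoint of DH ⇒ W = (0, 1/2)
2. With YJ:JW = r, write λ = r/(r+1) so J = Y + λ·(W−Y); J is affine-linear in λ
Every point depending on J is an affine combination of J and λ-independent points, so each such coordinate is linear in λ; the λ² term in each signed area is a multiple of (W−Y)×(W−Y) = 0, so 2·[JHD] and 2·[YDH] are each linear in λ. Evaluating at λ=0 and λ=1:
  2·[JHD] = λ − 1,   2·[YDH] = 1
So [JHD]:[YDH] = (λ − 1) / (1). Setting this equal to 3:
  λ − 1 = 3·(1)  ⇒  λ = 4
Then r = λ/(1−λ) = (4)/(-3) = -4/3. Check: with r = -4/3, J = (0, -1) and [JHD]:[YDH] = 3 as required.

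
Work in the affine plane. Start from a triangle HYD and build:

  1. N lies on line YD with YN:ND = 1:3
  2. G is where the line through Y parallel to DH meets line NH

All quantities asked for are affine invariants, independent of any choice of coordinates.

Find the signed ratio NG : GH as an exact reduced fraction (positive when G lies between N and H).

NG:GH = -1/4

Choose coordinates H = (0, 0), Y = (1, 0), D = (0, 1).
1. N lies on line YD with YN:ND = 1:3 ⇒ N = (3/4, 1/4)
2. G is where the line through Y parallel to DH meets line NH ⇒ G = (1, 1/3)
G = N + t·(H−N) with t = -1/3, so NG:GH = t:(1−t) = -1/3:4/3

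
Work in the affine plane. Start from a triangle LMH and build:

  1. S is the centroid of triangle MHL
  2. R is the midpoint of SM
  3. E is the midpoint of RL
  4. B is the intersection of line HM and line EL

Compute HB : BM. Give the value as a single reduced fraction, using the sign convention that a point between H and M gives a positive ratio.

Choose coordinates L = (0, 0), M = (1, 0), H = (0, 1).
1. S is the centroid of triangle MHL ⇒ S = (1/3, 1/3)
2. R is the midpoint of SM ⇒ R = (2/3, 1/6)
3. E is the midpoint of RL ⇒ E = (1/3, 1/12)
4. B is the intersection of line HM and line EL ⇒ B = (4/5, 1/5)
B = H + t·(M−H) with t = 4/5, so HB:BM = t:(1−t) = 4/5:1/5

HB:BM = 4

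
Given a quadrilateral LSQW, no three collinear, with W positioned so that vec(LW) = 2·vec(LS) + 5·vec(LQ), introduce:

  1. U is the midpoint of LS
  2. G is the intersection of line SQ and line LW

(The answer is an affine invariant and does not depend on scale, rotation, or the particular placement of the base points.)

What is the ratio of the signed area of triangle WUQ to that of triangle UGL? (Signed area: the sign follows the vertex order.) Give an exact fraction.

Choose coordinates L = (0, 0), S = (1, 0), Q = (0, 1), W = (2, 5).
1. U is the midpoint of LS ⇒ U = (1/2, 0)
2. G is the intersection of line SQ and line LW ⇒ G = (2/7, 5/7)
2·[WUQ] = -4, 2·[UGL] = 5/14
[WUQ]:[UGL] = -4:5/14 = -56/5

[WUQ]:[UGL] = -56/5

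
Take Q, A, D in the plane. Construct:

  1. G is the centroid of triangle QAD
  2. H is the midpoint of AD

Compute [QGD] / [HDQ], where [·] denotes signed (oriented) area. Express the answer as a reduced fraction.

Work in coordinates with Q = (0, 0), A = (1, 0), D = (0, 1).
1. G is the centroid of triangle QAD ⇒ G = (1/3, 1/3)
2. H is the midpoint of AD ⇒ H = (1/2, 1/2)
2·[QGD] = 1/3, 2·[HDQ] = 1/2
[QGD]:[HDQ] = 1/3:1/2 = 2/3

[QGD]:[HDQ] = 2/3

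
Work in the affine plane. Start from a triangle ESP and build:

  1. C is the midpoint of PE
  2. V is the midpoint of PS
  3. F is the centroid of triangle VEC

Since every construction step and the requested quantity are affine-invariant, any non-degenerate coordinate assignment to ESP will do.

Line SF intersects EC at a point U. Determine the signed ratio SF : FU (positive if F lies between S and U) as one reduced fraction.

SF:FU = 5

Set E = (0, 0), S = (1, 0), P = (0, 1); any affine frame gives the same invariant.
1. C is the midpoint of PE ⇒ C = (0, 1/2)
2. V is the midpoint of PS ⇒ V = (1/2, 1/2)
3. F is the centroid of triangle VEC ⇒ F = (1/6, 1/3)
line SF meets EC at U = (0, 2/5)
F = S + t·(U−S) with t = 5/6, so SF:FU = 5/6:1/6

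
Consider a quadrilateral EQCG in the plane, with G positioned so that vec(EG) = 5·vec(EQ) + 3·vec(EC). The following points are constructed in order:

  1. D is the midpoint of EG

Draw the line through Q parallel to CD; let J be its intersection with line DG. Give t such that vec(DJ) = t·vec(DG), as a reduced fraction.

t = -6/5

Choose coordinates E = (0, 0), Q = (1, 0), C = (0, 1), G = (5, 3).
1. D is the midpoint of EG ⇒ D = (5/2, 3/2)
through Q parallel to CD: direction (5/2, 1/2); meets DG at J = (-1/2, -3/10)
J = D + t·(G−D) with t = -6/5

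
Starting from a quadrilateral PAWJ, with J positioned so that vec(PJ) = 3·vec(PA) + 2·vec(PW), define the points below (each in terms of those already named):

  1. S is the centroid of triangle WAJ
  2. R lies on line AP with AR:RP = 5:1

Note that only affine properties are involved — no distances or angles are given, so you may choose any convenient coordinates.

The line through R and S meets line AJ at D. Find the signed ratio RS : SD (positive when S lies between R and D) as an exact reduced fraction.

RS:SD = 1/4

Set P = (0, 0), A = (1, 0), W = (0, 1), J = (3, 2); any affine frame gives the same invariant.
1. S is the centroid of triangle WAJ ⇒ S = (4/3, 1)
2. R lies on line AP with AR:RP = 5:1 ⇒ R = (1/6, 0)
line RS meets AJ at D = (6, 5)
S = R + t·(D−R) with t = 1/5, so RS:SD = 1/5:4/5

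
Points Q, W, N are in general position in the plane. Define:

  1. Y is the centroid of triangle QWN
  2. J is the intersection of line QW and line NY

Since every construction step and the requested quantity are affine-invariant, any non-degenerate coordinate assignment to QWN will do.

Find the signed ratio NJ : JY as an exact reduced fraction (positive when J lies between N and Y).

Assign Q = (0, 0), W = (1, 0), N = (0, 1) — the answer is frame-independent, so this choice is without loss of generality.
1. Y is the centroid of triangle QWN ⇒ Y = (1/3, 1/3)
2. J is the intersection of line QW and line NY ⇒ J = (1/2, 0)
J = N + t·(Y−N) with t = 3/2, so NJ:JY = t:(1−t) = 3/2:-1/2

NJ:JY = -3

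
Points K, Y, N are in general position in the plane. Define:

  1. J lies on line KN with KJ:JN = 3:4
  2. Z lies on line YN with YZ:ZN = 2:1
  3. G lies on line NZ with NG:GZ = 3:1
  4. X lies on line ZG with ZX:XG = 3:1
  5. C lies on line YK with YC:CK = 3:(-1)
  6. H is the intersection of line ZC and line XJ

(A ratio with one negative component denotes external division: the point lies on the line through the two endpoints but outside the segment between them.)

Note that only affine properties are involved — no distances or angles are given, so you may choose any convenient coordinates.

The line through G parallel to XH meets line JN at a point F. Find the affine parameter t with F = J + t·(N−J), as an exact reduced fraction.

Choose coordinates K = (0, 0), Y = (1, 0), N = (0, 1).
1. J lies on line KN with KJ:JN = 3:4 ⇒ J = (0, 3/7)
2. Z lies on line YN with YZ:ZN = 2:1 ⇒ Z = (1/3, 2/3)
3. G lies on line NZ with NG:GZ = 3:1 ⇒ G = (1/4, 3/4)
4. X lies on line ZG with ZX:XG = 3:1 ⇒ X = (13/48, 35/48)
5. C lies on line YK with YC:CK = 3:(-1) ⇒ C = (-1/2, 0)
6. H is the intersection of line ZC and line XJ ⇒ H = (-13/141, 46/141)
through G parallel to XH: direction (-273/752, -303/752); meets JN at F = (0, 43/91)
F = J + t·(N−J) with t = 1/13

t = 1/13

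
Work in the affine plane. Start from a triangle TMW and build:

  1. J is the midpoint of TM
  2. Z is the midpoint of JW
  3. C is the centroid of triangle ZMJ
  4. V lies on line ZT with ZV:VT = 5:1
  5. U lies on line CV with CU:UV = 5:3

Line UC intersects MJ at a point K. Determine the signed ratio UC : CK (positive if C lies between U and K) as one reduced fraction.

Set T = (0, 0), M = (1, 0), W = (0, 1); any affine frame gives the same invariant.
1. J is the midpoint of TM ⇒ J = (1/2, 0)
2. Z is the midpoint of JW ⇒ Z = (1/4, 1/2)
3. C is the centroid of triangle ZMJ ⇒ C = (7/12, 1/6)
4. V lies on line ZT with ZV:VT = 5:1 ⇒ V = (1/24, 1/12)
5. U lies on line CV with CU:UV = 5:3 ⇒ U = (47/192, 11/96)
line UC meets MJ at K = (-1/2, 0)
C = U + t·(K−U) with t = -5/11, so UC:CK = -5/11:16/11

UC:CK = -5/16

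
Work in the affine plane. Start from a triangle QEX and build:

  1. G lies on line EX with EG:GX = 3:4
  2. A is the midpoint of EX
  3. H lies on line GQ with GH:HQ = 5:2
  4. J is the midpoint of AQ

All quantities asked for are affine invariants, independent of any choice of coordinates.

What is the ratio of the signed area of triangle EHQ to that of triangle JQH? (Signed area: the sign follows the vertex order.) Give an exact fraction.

[EHQ]:[JQH] = 12

Set Q = (0, 0), E = (1, 0), X = (0, 1); any affine frame gives the same invariant.
1. G lies on line EX with EG:GX = 3:4 ⇒ G = (4/7, 3/7)
2. A is the midpoint of EX ⇒ A = (1/2, 1/2)
3. H lies on line GQ with GH:HQ = 5:2 ⇒ H = (8/49, 6/49)
4. J is the midpoint of AQ ⇒ J = (1/4, 1/4)
2·[EHQ] = 6/49, 2·[JQH] = 1/98
[EHQ]:[JQH] = 6/49:1/98 = 12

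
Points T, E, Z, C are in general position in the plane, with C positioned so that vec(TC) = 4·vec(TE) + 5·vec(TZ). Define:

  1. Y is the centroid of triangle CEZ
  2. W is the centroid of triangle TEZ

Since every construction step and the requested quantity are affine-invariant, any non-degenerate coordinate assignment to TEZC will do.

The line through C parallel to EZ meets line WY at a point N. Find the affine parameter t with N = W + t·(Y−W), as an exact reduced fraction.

Set T = (0, 0), E = (1, 0), Z = (0, 1), C = (4, 5); any affine frame gives the same invariant.
1. Y is the centroid of triangle CEZ ⇒ Y = (5/3, 2)
2. W is the centroid of triangle TEZ ⇒ W = (1/3, 1/3)
through C parallel to EZ: direction (-1, 1); meets WY at N = (109/27, 134/27)
N = W + t·(Y−W) with t = 25/9

t = 25/9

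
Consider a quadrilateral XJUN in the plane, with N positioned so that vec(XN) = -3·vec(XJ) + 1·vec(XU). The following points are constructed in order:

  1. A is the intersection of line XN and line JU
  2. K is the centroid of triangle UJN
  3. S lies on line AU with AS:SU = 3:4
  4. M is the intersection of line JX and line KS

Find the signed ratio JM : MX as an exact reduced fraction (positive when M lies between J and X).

JM:MX = -3/14

Set X = (0, 0), J = (1, 0), U = (0, 1), N = (-3, 1); any affine frame gives the same invariant.
1. A is the intersection of line XN and line JU ⇒ A = (3/2, -1/2)
2. K is the centroid of triangle UJN ⇒ K = (-2/3, 2/3)
3. S lies on line AU with AS:SU = 3:4 ⇒ S = (6/7, 1/7)
4. M is the intersection of line JX and line KS ⇒ M = (14/11, 0)
M = J + t·(X−J) with t = -3/11, so JM:MX = t:(1−t) = -3/11:14/11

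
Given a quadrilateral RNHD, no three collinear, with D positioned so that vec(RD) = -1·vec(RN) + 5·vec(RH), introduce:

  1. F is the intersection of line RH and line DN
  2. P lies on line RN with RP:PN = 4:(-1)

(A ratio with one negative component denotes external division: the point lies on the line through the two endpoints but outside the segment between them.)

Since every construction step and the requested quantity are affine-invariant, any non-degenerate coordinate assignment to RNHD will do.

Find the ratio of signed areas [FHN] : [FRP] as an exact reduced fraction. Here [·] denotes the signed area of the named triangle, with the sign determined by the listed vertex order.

[FHN]:[FRP] = 9/20

Set R = (0, 0), N = (1, 0), H = (0, 1), D = (-1, 5); any affine frame gives the same invariant.
1. F is the intersection of line RH and line DN ⇒ F = (0, 5/2)
2. P lies on line RN with RP:PN = 4:(-1) ⇒ P = (4/3, 0)
2·[FHN] = 3/2, 2·[FRP] = 10/3
[FHN]:[FRP] = 3/2:10/3 = 9/20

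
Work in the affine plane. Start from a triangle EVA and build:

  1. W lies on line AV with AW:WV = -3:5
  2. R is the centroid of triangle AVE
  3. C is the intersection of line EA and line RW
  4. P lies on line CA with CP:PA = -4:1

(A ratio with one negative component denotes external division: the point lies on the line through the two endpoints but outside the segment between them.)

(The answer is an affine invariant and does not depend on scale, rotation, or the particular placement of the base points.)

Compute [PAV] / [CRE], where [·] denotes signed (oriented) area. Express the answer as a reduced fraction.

Set E = (0, 0), V = (1, 0), A = (0, 1); any affine frame gives the same invariant.
1. W lies on line AV with AW:WV = -3:5 ⇒ W = (-3/2, 5/2)
2. R is the centroid of triangle AVE ⇒ R = (1/3, 1/3)
3. C is the intersection of line EA and line RW ⇒ C = (0, 8/11)
4. P lies on line CA with CP:PA = -4:1 ⇒ P = (0, 12/11)
2·[PAV] = 1/11, 2·[CRE] = -8/33
[PAV]:[CRE] = 1/11:-8/33 = -3/8

[PAV]:[CRE] = -3/8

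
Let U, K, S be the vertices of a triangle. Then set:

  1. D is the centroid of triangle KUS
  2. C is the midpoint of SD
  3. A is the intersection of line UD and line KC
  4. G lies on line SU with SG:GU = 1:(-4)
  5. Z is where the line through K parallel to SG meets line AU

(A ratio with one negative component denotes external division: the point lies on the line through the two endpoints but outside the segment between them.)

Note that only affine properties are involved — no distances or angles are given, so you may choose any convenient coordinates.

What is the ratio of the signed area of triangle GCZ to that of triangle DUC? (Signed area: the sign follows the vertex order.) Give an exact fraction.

[GCZ]:[DUC] = -11/3

Set U = (0, 0), K = (1, 0), S = (0, 1); any affine frame gives the same invariant.
1. D is the centroid of triangle KUS ⇒ D = (1/3, 1/3)
2. C is the midpoint of SD ⇒ C = (1/6, 2/3)
3. A is the intersection of line UD and line KC ⇒ A = (4/9, 4/9)
4. G lies on line SU with SG:GU = 1:(-4) ⇒ G = (0, 4/3)
5. Z is where the line through K parallel to SG meets line AU ⇒ Z = (1, 1)
2·[GCZ] = 11/18, 2·[DUC] = -1/6
[GCZ]:[DUC] = 11/18:-1/6 = -11/3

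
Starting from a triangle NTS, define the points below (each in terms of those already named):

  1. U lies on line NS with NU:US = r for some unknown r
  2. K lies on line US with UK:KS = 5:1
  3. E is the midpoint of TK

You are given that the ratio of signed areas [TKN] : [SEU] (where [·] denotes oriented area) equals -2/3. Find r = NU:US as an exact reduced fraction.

r = -1/2

Choose coordinates N = (0, 0), T = (1, 0), S = (0, 1).
1. With NU:US = r, write λ = r/(r+1) so U = N + λ·(S−N); U is affine-linear in λ
2. K lies on line US with UK:KS = 5:1 ⇒ K is an affine combination of earlier points and hence also affine-linear in λ
3. E is the midpoint of TK ⇒ E is an affine combination of earlier points and hence also affine-linear in λ
Every point depending on U is an affine combination of U and λ-independent points, so each such coordinate is linear in λ; the λ² term in each signed area is a multiple of (S−N)×(S−N) = 0, so 2·[TKN] and 2·[SEU] are each linear in λ. Evaluating at λ=0 and λ=1:
  2·[TKN] = 1/6·λ + 5/6,   2·[SEU] = 1/2·λ − 1/2
So [TKN]:[SEU] = (1/6·λ + 5/6) / (1/2·λ − 1/2). Setting this equal to -2/3:
  1/6·λ + 5/6 = -2/3·(1/2·λ − 1/2)  ⇒  λ = -1
Then r = λ/(1−λ) = (-1)/(2) = -1/2. Check: with r = -1/2, U = (0, -1) and [TKN]:[SEU] = -2/3 as required.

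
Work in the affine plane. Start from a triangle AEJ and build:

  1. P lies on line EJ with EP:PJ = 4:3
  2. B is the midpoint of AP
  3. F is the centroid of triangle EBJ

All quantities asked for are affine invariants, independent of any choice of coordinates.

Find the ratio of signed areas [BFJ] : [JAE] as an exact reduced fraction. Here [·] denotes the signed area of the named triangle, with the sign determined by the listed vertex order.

[BFJ]:[JAE] = 1/6

Set A = (0, 0), E = (1, 0), J = (0, 1); any affine frame gives the same invariant.
1. P lies on line EJ with EP:PJ = 4:3 ⇒ P = (3/7, 4/7)
2. B is the midpoint of AP ⇒ B = (3/14, 2/7)
3. F is the centroid of triangle EBJ ⇒ F = (17/42, 3/7)
2·[BFJ] = 1/6, 2·[JAE] = 1
[BFJ]:[JAE] = 1/6:1 = 1/6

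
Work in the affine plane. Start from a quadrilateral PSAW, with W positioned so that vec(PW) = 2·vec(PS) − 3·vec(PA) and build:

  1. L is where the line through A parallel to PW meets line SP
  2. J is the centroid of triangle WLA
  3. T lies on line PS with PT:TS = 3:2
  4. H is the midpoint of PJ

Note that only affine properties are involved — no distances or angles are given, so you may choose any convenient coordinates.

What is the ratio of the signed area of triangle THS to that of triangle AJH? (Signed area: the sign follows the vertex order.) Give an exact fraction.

Work in coordinates with P = (0, 0), S = (1, 0), A = (0, 1), W = (2, -3).
1. L is where the line through A parallel to PW meets line SP ⇒ L = (2/3, 0)
2. J is the centroid of triangle WLA ⇒ J = (8/9, -2/3)
3. T lies on line PS with PT:TS = 3:2 ⇒ T = (3/5, 0)
4. H is the midpoint of PJ ⇒ H = (4/9, -1/3)
2·[THS] = 2/15, 2·[AJH] = -4/9
[THS]:[AJH] = 2/15:-4/9 = -3/10

[THS]:[AJH] = -3/10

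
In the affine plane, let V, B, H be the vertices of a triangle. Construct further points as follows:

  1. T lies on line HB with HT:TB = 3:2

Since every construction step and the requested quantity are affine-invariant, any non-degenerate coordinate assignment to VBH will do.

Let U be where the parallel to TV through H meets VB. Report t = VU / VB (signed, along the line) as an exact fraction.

Choose coordinates V = (0, 0), B = (1, 0), H = (0, 1).
1. T lies on line HB with HT:TB = 3:2 ⇒ T = (3/5, 2/5)
through H parallel to TV: direction (-3/5, -2/5); meets VB at U = (-3/2, 0)
U = V + t·(B−V) with t = -3/2

t = -3/2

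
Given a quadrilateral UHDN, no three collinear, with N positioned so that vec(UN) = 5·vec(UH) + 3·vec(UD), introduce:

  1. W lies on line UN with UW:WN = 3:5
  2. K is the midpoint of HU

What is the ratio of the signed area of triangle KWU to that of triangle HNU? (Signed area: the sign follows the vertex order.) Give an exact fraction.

Assign U = (0, 0), H = (1, 0), D = (0, 1), N = (5, 3) — the answer is frame-independent, so this choice is without loss of generality.
1. W lies on line UN with UW:WN = 3:5 ⇒ W = (15/8, 9/8)
2. K is the midpoint of HU ⇒ K = (1/2, 0)
2·[KWU] = 9/16, 2·[HNU] = 3
[KWU]:[HNU] = 9/16:3 = 3/16

[KWU]:[HNU] = 3/16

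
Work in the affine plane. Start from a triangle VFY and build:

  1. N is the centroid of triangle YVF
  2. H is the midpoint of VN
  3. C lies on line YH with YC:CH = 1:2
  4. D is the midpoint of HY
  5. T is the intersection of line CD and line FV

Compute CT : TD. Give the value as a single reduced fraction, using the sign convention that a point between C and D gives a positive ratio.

CT:TD = -26/21

Set V = (0, 0), F = (1, 0), Y = (0, 1); any affine frame gives the same invariant.
1. N is the centroid of triangle YVF ⇒ N = (1/3, 1/3)
2. H is the midpoint of VN ⇒ H = (1/6, 1/6)
3. C lies on line YH with YC:CH = 1:2 ⇒ C = (1/18, 13/18)
4. D is the midpoint of HY ⇒ D = (1/12, 7/12)
5. T is the intersection of line CD and line FV ⇒ T = (1/5, 0)
T = C + t·(D−C) with t = 26/5, so CT:TD = t:(1−t) = 26/5:-21/5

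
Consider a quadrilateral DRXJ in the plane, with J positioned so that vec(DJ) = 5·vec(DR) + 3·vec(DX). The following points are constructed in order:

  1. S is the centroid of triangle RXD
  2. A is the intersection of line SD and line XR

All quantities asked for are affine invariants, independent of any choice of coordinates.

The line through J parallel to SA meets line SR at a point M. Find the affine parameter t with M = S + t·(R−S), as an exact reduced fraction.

t = 2

Choose coordinates D = (0, 0), R = (1, 0), X = (0, 1), J = (5, 3).
1. S is the centroid of triangle RXD ⇒ S = (1/3, 1/3)
2. A is the intersection of line SD and line XR ⇒ A = (1/2, 1/2)
through J parallel to SA: direction (1/6, 1/6); meets SR at M = (5/3, -1/3)
M = S + t·(R−S) with t = 2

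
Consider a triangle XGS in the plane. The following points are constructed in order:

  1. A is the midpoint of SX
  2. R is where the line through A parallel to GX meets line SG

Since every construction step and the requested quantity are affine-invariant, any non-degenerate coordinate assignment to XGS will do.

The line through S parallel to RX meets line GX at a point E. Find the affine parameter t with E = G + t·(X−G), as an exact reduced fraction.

Set X = (0, 0), G = (1, 0), S = (0, 1); any affine frame gives the same invariant.
1. A is the midpoint of SX ⇒ A = (0, 1/2)
2. R is where the line through A parallel to GX meets line SG ⇒ R = (1/2, 1/2)
through S parallel to RX: direction (-1/2, -1/2); meets GX at E = (-1, 0)
E = G + t·(X−G) with t = 2

t = 2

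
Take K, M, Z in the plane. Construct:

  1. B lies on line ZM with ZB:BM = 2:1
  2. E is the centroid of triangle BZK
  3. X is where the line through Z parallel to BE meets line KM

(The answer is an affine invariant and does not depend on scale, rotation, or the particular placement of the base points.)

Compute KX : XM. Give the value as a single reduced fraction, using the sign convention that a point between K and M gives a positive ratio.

Assign K = (0, 0), M = (1, 0), Z = (0, 1) — the answer is frame-independent, so this choice is without loss of generality.
1. B lies on line ZM with ZB:BM = 2:1 ⇒ B = (2/3, 1/3)
2. E is the centroid of triangle BZK ⇒ E = (2/9, 4/9)
3. X is where the line through Z parallel to BE meets line KM ⇒ X = (4, 0)
X = K + t·(M−K) with t = 4, so KX:XM = t:(1−t) = 4:-3

KX:XM = -4/3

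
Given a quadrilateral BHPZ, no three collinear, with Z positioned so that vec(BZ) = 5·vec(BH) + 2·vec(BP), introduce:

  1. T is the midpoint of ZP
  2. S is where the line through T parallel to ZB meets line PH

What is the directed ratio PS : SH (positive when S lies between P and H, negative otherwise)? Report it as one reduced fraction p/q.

PS:SH = 5/9

Work in coordinates with B = (0, 0), H = (1, 0), P = (0, 1), Z = (5, 2).
1. T is the midpoint of ZP ⇒ T = (5/2, 3/2)
2. S is where the line through T parallel to ZB meets line PH ⇒ S = (5/14, 9/14)
S = P + t·(H−P) with t = 5/14, so PS:SH = t:(1−t) = 5/14:9/14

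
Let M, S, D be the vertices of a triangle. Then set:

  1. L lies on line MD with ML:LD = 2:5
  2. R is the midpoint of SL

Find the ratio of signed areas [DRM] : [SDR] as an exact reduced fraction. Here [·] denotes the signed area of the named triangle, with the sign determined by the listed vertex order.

Assign M = (0, 0), S = (1, 0), D = (0, 1) — the answer is frame-independent, so this choice is without loss of generality.
1. L lies on line MD with ML:LD = 2:5 ⇒ L = (0, 2/7)
2. R is the midpoint of SL ⇒ R = (1/2, 1/7)
2·[DRM] = -1/2, 2·[SDR] = 5/14
[DRM]:[SDR] = -1/2:5/14 = -7/5

[DRM]:[SDR] = -7/5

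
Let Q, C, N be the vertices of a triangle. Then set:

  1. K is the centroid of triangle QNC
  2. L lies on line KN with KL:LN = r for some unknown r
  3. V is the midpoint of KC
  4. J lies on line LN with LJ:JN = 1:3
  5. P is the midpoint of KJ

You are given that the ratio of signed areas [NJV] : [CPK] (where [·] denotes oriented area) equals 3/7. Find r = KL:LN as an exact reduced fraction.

r = 3/2

Choose coordinates Q = (0, 0), C = (1, 0), N = (0, 1).
1. K is the centroid of triangle QNC ⇒ K = (1/3, 1/3)
2. With KL:LN = r, write λ = r/(r+1) so L = K + λ·(N−K); L is affine-linear in λ
3. V is the midpoint of KC ⇒ V = (2/3, 1/6)
4. J lies on line LN with LJ:JN = 1:3 ⇒ J is an affine combination of earlier points and hence also affine-linear in λ
5. P is the midpoint of KJ ⇒ P is an affine combination of earlier points and hence also affine-linear in λ
Every point depending on L is an affine combination of L and λ-independent points, so each such coordinate is linear in λ; the λ² term in each signed area is a multiple of (N−K)×(N−K) = 0, so 2·[NJV] and 2·[CPK] are each linear in λ. Evaluating at λ=0 and λ=1:
  2·[NJV] = -1/8·λ + 1/8,   2·[CPK] = 1/8·λ + 1/24
So [NJV]:[CPK] = (-1/8·λ + 1/8) / (1/8·λ + 1/24). Setting this equal to 3/7:
  -1/8·λ + 1/8 = 3/7·(1/8·λ + 1/24)  ⇒  λ = 3/5
Then r = λ/(1−λ) = (3/5)/(2/5) = 3/2. Check: with r = 3/2, L = (2/15, 11/15) and [NJV]:[CPK] = 3/7 as required.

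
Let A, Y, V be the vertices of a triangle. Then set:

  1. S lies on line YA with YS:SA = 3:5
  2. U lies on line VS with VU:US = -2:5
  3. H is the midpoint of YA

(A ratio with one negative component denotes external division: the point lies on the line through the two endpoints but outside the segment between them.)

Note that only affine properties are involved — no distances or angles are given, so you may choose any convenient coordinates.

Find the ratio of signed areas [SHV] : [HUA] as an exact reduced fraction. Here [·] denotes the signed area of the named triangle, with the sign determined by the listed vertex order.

Set A = (0, 0), Y = (1, 0), V = (0, 1); any affine frame gives the same invariant.
1. S lies on line YA with YS:SA = 3:5 ⇒ S = (5/8, 0)
2. U lies on line VS with VU:US = -2:5 ⇒ U = (-5/12, 5/3)
3. H is the midpoint of YA ⇒ H = (1/2, 0)
2·[SHV] = -1/8, 2·[HUA] = 5/6
[SHV]:[HUA] = -1/8:5/6 = -3/20

[SHV]:[HUA] = -3/20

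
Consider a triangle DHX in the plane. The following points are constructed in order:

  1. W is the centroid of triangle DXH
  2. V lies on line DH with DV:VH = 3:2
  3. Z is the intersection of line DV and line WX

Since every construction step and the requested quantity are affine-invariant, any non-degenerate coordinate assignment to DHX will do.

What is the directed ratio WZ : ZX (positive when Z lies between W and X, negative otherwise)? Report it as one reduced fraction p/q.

WZ:ZX = -1/3

Assign D = (0, 0), H = (1, 0), X = (0, 1) — the answer is frame-independent, so this choice is without loss of generality.
1. W is the centroid of triangle DXH ⇒ W = (1/3, 1/3)
2. V lies on line DH with DV:VH = 3:2 ⇒ V = (3/5, 0)
3. Z is the intersection of line DV and line WX ⇒ Z = (1/2, 0)
Z = W + t·(X−W) with t = -1/2, so WZ:ZX = t:(1−t) = -1/2:3/2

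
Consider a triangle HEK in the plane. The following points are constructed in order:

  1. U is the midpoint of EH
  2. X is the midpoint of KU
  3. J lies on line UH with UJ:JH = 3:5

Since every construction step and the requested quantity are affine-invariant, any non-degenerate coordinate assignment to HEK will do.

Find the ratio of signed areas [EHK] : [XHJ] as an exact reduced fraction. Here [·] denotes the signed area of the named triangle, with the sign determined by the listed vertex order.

Assign H = (0, 0), E = (1, 0), K = (0, 1) — the answer is frame-independent, so this choice is without loss of generality.
1. U is the midpoint of EH ⇒ U = (1/2, 0)
2. X is the midpoint of KU ⇒ X = (1/4, 1/2)
3. J lies on line UH with UJ:JH = 3:5 ⇒ J = (5/16, 0)
2·[EHK] = -1, 2·[XHJ] = 5/32
[EHK]:[XHJ] = -1:5/32 = -32/5

[EHK]:[XHJ] = -32/5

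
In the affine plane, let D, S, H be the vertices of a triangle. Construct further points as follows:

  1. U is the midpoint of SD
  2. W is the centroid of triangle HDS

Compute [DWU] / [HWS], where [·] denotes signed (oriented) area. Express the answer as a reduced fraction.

[DWU]:[HWS] = -1/2

Assign D = (0, 0), S = (1, 0), H = (0, 1) — the answer is frame-independent, so this choice is without loss of generality.
1. U is the midpoint of SD ⇒ U = (1/2, 0)
2. W is the centroid of triangle HDS ⇒ W = (1/3, 1/3)
2·[DWU] = -1/6, 2·[HWS] = 1/3
[DWU]:[HWS] = -1/6:1/3 = -1/2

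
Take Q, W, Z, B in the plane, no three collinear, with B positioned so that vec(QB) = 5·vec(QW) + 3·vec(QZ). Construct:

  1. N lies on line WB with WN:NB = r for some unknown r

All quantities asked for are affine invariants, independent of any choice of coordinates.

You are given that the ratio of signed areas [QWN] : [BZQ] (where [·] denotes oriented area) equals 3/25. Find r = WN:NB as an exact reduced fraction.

r = 1/4

Assign Q = (0, 0), W = (1, 0), Z = (0, 1), B = (5, 3) — the answer is frame-independent, so this choice is without loss of generality.
1. With WN:NB = r, write λ = r/(r+1) so N = W + λ·(B−W); N is affine-linear in λ
Every point depending on N is an affine combination of N and λ-independent points, so each such coordinate is linear in λ; the λ² term in each signed area is a multiple of (B−W)×(B−W) = 0, so 2·[QWN] and 2·[BZQ] are each linear in λ. Evaluating at λ=0 and λ=1:
  2·[QWN] = 3·λ,   2·[BZQ] = 5
So [QWN]:[BZQ] = (3·λ) / (5). Setting this equal to 3/25:
  3·λ = 3/25·(5)  ⇒  λ = 1/5
Then r = λ/(1−λ) = (1/5)/(4/5) = 1/4. Check: with r = 1/4, N = (9/5, 3/5) and [QWN]:[BZQ] = 3/25 as required.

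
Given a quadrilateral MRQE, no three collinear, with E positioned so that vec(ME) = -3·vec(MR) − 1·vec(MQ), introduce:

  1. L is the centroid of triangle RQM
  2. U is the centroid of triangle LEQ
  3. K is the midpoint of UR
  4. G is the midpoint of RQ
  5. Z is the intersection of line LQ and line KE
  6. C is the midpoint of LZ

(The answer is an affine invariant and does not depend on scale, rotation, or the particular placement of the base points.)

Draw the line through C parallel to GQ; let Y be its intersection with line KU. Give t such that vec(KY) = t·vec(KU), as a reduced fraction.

t = -25/43

Choose coordinates M = (0, 0), R = (1, 0), Q = (0, 1), E = (-3, -1).
1. L is the centroid of triangle RQM ⇒ L = (1/3, 1/3)
2. U is the centroid of triangle LEQ ⇒ U = (-8/9, 1/9)
3. K is the midpoint of UR ⇒ K = (1/18, 1/18)
4. G is the midpoint of RQ ⇒ G = (1/2, 1/2)
5. Z is the intersection of line LQ and line KE ⇒ Z = (53/129, 23/129)
6. C is the midpoint of LZ ⇒ C = (16/43, 11/43)
through C parallel to GQ: direction (-1/2, 1/2); meets KU at Y = (26/43, 1/43)
Y = K + t·(U−K) with t = -25/43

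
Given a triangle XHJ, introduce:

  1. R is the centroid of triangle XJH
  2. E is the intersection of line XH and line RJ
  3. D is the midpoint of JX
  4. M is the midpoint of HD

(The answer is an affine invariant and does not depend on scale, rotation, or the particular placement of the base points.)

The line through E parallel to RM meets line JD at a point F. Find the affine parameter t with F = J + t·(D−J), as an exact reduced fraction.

t = 3/2

Choose coordinates X = (0, 0), H = (1, 0), J = (0, 1).
1. R is the centroid of triangle XJH ⇒ R = (1/3, 1/3)
2. E is the intersection of line XH and line RJ ⇒ E = (1/2, 0)
3. D is the midpoint of JX ⇒ D = (0, 1/2)
4. M is the midpoint of HD ⇒ M = (1/2, 1/4)
through E parallel to RM: direction (1/6, -1/12); meets JD at F = (0, 1/4)
F = J + t·(D−J) with t = 3/2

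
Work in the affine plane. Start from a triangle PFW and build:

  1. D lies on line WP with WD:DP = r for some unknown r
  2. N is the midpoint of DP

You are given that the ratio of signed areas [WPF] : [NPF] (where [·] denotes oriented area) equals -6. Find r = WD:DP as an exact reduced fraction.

Assign P = (0, 0), F = (1, 0), W = (0, 1) — the answer is frame-independent, so this choice is without loss of generality.
1. With WD:DP = r, write λ = r/(r+1) so D = W + λ·(P−W); D is affine-linear in λ
2. N is the midpoint of DP ⇒ N is an affine combination of earlier points and hence also affine-linear in λ
Every point depending on D is an affine combination of D and λ-independent points, so each such coordinate is linear in λ; the λ² term in each signed area is a multiple of (P−W)×(P−W) = 0, so 2·[WPF] and 2·[NPF] are each linear in λ. Evaluating at λ=0 and λ=1:
  2·[WPF] = 1,   2·[NPF] = -1/2·λ + 1/2
So [WPF]:[NPF] = (1) / (-1/2·λ + 1/2). Setting this equal to -6:
  1 = -6·(-1/2·λ + 1/2)  ⇒  λ = 4/3
Then r = λ/(1−λ) = (4/3)/(-1/3) = -4. Check: with r = -4, D = (0, -1/3) and [WPF]:[NPF] = -6 as required.

r = -4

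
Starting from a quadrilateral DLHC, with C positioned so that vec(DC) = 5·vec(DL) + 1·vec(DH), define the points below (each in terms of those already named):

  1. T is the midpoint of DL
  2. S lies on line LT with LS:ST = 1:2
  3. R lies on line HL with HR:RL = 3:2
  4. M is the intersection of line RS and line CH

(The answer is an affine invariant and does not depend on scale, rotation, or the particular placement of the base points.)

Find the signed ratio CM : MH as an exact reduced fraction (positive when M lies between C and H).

Set D = (0, 0), L = (1, 0), H = (0, 1), C = (5, 1); any affine frame gives the same invariant.
1. T is the midpoint of DL ⇒ T = (1/2, 0)
2. S lies on line LT with LS:ST = 1:2 ⇒ S = (5/6, 0)
3. R lies on line HL with HR:RL = 3:2 ⇒ R = (3/5, 2/5)
4. M is the intersection of line RS and line CH ⇒ M = (1/4, 1)
M = C + t·(H−C) with t = 19/20, so CM:MH = t:(1−t) = 19/20:1/20

CM:MH = 19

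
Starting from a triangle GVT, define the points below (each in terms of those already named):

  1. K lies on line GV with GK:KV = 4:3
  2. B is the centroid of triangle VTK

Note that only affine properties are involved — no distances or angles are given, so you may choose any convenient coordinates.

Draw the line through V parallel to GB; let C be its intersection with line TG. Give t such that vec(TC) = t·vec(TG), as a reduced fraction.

Choose coordinates G = (0, 0), V = (1, 0), T = (0, 1).
1. K lies on line GV with GK:KV = 4:3 ⇒ K = (4/7, 0)
2. B is the centroid of triangle VTK ⇒ B = (11/21, 1/3)
through V parallel to GB: direction (11/21, 1/3); meets TG at C = (0, -7/11)
C = T + t·(G−T) with t = 18/11

t = 18/11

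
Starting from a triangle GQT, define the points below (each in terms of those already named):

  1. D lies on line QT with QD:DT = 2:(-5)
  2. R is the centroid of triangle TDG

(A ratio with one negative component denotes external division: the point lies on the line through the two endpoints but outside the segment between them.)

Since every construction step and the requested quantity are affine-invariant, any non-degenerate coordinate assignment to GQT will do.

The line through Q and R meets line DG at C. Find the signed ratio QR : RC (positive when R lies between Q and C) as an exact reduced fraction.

Choose coordinates G = (0, 0), Q = (1, 0), T = (0, 1).
1. D lies on line QT with QD:DT = 2:(-5) ⇒ D = (5/3, -2/3)
2. R is the centroid of triangle TDG ⇒ R = (5/9, 1/9)
line QR meets DG at C = (-5/3, 2/3)
R = Q + t·(C−Q) with t = 1/6, so QR:RC = 1/6:5/6

QR:RC = 1/5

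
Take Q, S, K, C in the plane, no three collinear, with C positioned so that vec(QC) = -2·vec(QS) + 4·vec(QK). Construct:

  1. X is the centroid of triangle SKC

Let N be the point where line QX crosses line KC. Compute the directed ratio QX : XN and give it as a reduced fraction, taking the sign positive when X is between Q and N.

QX:XN = -7

Work in coordinates with Q = (0, 0), S = (1, 0), K = (0, 1), C = (-2, 4).
1. X is the centroid of triangle SKC ⇒ X = (-1/3, 5/3)
line QX meets KC at N = (-2/7, 10/7)
X = Q + t·(N−Q) with t = 7/6, so QX:XN = 7/6:-1/6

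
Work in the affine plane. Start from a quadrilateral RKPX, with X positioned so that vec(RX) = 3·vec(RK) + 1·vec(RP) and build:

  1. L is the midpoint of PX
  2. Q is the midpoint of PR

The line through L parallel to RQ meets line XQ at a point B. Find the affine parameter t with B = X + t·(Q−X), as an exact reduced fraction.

t = 1/2

Set R = (0, 0), K = (1, 0), P = (0, 1), X = (3, 1); any affine frame gives the same invariant.
1. L is the midpoint of PX ⇒ L = (3/2, 1)
2. Q is the midpoint of PR ⇒ Q = (0, 1/2)
through L parallel to RQ: direction (0, 1/2); meets XQ at B = (3/2, 3/4)
B = X + t·(Q−X) with t = 1/2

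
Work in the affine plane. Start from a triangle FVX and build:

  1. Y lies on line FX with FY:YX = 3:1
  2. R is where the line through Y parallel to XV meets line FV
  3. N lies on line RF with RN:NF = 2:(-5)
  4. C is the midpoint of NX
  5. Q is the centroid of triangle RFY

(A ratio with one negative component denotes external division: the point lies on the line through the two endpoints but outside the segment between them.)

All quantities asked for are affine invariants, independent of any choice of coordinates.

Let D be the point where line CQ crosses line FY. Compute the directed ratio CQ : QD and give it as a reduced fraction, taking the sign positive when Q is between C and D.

CQ:QD = 3/2

Work in coordinates with F = (0, 0), V = (1, 0), X = (0, 1).
1. Y lies on line FX with FY:YX = 3:1 ⇒ Y = (0, 3/4)
2. R is where the line through Y parallel to XV meets line FV ⇒ R = (3/4, 0)
3. N lies on line RF with RN:NF = 2:(-5) ⇒ N = (5/4, 0)
4. C is the midpoint of NX ⇒ C = (5/8, 1/2)
5. Q is the centroid of triangle RFY ⇒ Q = (1/4, 1/4)
line CQ meets FY at D = (0, 1/12)
Q = C + t·(D−C) with t = 3/5, so CQ:QD = 3/5:2/5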